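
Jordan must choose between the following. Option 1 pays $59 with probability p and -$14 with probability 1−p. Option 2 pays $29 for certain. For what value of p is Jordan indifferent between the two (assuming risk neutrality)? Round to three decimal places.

p·59 + (1−p)·(-14) = 29
73p − 14 = 29
p = (29 + 14) / 73

p = 0.589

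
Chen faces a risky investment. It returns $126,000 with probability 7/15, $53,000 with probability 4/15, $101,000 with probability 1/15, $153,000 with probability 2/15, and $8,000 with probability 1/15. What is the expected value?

EV = 7/15 × 126000 + 4/15 × 53000 + 1/15 × 101000 + 2/15 × 153000 + 1/15 × 8000 = 58800 + 14133.3333 + 6733.3333 + 20400 + 533.3333 = 100600

$100,600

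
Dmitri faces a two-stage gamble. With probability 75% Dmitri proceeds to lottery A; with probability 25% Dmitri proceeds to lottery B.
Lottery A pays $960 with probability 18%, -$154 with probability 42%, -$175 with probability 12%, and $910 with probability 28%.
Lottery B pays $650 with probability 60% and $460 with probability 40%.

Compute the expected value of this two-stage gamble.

EV(A) = 0.18 × 960 + 0.42 × (-154) + 0.12 × (-175) + 0.28 × 910 = 172.8 − 64.68 − 21 + 254.8 = 341.92
EV(B) = 0.6 × 650 + 0.4 × 460 = 390 + 184 = 574
Overall = 0.75 × 341.92 + 0.25 × 574 = 256.44 + 143.5 = 399.94

$399.94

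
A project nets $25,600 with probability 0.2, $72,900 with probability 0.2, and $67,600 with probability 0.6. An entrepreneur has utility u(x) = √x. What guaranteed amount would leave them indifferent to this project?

E[u] = 0.2·√25600 + 0.2·√72900 + 0.6·√67600 = 0.2·160 + 0.2·270 + 0.6·260 = 242
CE = (242)² = 58564

$58,564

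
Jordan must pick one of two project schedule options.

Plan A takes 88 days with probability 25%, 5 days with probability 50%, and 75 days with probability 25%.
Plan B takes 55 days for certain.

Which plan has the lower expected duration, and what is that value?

Plan A = 0.25 × 88 + 0.5 × 5 + 0.25 × 75 = 22 + 2.5 + 18.75 = 43.25
Plan B: 55 (certain)

Plan A (43.25 days)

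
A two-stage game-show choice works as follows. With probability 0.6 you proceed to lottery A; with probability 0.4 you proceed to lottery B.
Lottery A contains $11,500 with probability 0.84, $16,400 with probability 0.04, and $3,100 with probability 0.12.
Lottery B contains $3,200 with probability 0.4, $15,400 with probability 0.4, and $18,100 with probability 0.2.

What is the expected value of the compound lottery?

EV(A) = 0.84 × 11500 + 0.04 × 16400 + 0.12 × 3100 = 9660 + 656 + 372 = 10688
EV(B) = 0.4 × 3200 + 0.4 × 15400 + 0.2 × 18100 = 1280 + 6160 + 3620 = 11060
Overall = 0.6 × 10688 + 0.4 × 11060 = 6412.8 + 4424 = 10836.8

$10,836.80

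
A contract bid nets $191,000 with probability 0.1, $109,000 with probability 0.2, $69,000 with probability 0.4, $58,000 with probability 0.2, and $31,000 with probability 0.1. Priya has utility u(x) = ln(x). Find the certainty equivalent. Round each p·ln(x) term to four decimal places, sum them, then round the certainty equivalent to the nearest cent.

$74,630.16

E[u] = 0.1·ln(191000) + 0.2·ln(109000) + 0.4·ln(69000) + 0.2·ln(58000) + 0.1·ln(31000) = 1.2160 + 2.3198 + 4.4567 + 2.1936 + 1.0342 = 11.2203
CE = e^11.2203 ≈ 74630.16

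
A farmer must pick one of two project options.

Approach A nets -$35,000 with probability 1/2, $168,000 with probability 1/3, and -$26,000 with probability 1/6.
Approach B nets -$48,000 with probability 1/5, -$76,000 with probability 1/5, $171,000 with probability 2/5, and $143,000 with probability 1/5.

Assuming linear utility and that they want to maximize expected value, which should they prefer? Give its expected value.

Approach A = 1/2 × (-35000) + 1/3 × 168000 + 1/6 × (-26000) = -17500 + 56000 − 4333.3333 = 34166.6667
Approach B = 1/5 × (-48000) + 1/5 × (-76000) + 2/5 × 171000 + 1/5 × 143000 = -9600 − 15200 + 68400 + 28600 = 72200

Approach B ($72,200)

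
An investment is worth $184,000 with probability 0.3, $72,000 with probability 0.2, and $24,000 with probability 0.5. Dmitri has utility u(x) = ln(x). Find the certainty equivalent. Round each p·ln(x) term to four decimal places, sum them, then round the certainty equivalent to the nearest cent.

E[u] = 0.3·ln(184000) + 0.2·ln(72000) + 0.5·ln(24000) = 3.6368 + 2.2369 + 5.0429 = 10.9166
CE = e^10.9166 ≈ 55083.20

$55,083.20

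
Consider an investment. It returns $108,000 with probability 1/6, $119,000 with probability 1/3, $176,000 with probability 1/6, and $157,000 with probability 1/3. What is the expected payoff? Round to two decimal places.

EV = 1/6 × 108000 + 1/3 × 119000 + 1/6 × 176000 + 1/3 × 157000 = 18000 + 39666.6667 + 29333.3333 + 52333.3333 = 139333.3333

$139,333.33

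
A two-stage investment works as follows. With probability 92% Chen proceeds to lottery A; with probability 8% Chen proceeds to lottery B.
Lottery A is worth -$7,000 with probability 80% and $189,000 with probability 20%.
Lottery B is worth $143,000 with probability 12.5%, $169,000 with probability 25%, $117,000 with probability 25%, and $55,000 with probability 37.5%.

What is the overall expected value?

EV(A) = 0.8 × (-7000) + 0.2 × 189000 = -5600 + 37800 = 32200
EV(B) = 0.125 × 143000 + 0.25 × 169000 + 0.25 × 117000 + 0.375 × 55000 = 17875 + 42250 + 29250 + 20625 = 110000
Overall = 0.92 × 32200 + 0.08 × 110000 = 29624 + 8800 = 38424

$38,424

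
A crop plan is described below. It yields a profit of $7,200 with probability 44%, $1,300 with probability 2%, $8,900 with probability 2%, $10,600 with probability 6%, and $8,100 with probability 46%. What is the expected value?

$7,734

EV = 0.44 × 7200 + 0.02 × 1300 + 0.02 × 8900 + 0.06 × 10600 + 0.46 × 8100 = 3168 + 26 + 178 + 636 + 3726 = 7734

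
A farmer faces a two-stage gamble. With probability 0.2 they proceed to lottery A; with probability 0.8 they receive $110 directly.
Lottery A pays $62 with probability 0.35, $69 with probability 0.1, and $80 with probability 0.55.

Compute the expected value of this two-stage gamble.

$102.52

EV(A) = 0.35 × 62 + 0.1 × 69 + 0.55 × 80 = 21.7 + 6.9 + 44 = 72.6
Branch B: 110 (certain)
Overall = 0.2 × 72.6 + 0.8 × 110 = 14.52 + 88 = 102.52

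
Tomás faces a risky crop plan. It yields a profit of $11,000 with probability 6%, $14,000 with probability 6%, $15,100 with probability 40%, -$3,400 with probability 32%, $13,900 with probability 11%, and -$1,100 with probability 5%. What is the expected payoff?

$7,926

EV = 0.06 × 11000 + 0.06 × 14000 + 0.4 × 15100 + 0.32 × (-3400) + 0.11 × 13900 + 0.05 × (-1100) = 660 + 840 + 6040 − 1088 + 1529 − 55 = 7926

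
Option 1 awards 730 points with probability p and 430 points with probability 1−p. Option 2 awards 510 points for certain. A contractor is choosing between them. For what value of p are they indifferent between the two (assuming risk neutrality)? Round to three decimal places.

p·730 + (1−p)·430 = 510
300p + 430 = 510
p = (510 − 430) / 300

p = 0.267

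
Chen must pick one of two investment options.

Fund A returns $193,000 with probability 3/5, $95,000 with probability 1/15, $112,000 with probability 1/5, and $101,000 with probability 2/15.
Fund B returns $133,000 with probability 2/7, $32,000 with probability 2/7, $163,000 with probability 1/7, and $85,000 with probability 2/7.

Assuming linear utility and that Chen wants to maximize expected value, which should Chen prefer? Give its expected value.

Fund A = 3/5 × 193000 + 1/15 × 95000 + 1/5 × 112000 + 2/15 × 101000 = 115800 + 6333.3333 + 22400 + 13466.6667 = 158000
Fund B = 2/7 × 133000 + 2/7 × 32000 + 1/7 × 163000 + 2/7 × 85000 = 38000 + 9142.8571 + 23285.7143 + 24285.7143 = 94714.2857

Fund A ($158,000)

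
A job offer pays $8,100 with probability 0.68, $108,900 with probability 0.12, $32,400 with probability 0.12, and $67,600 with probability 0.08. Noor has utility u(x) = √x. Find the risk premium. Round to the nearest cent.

E[u] = 0.68·√8100 + 0.12·√108900 + 0.12·√32400 + 0.08·√67600 = 0.68·90 + 0.12·330 + 0.12·180 + 0.08·260 = 143.2
CE = (143.2)² = 20506.24
Risk premium = EV − CE = 27872 − 20506.24 = 7365.76

$7,365.76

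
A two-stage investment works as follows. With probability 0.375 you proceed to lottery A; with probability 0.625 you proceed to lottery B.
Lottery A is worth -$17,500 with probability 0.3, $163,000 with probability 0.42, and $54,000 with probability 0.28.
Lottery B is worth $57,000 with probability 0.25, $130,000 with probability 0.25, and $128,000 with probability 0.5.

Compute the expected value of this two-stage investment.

$98,592.50

EV(A) = 0.3 × (-17500) + 0.42 × 163000 + 0.28 × 54000 = -5250 + 68460 + 15120 = 78330
EV(B) = 0.25 × 57000 + 0.25 × 130000 + 0.5 × 128000 = 14250 + 32500 + 64000 = 110750
Overall = 0.375 × 78330 + 0.625 × 110750 = 29373.75 + 69218.75 = 98592.5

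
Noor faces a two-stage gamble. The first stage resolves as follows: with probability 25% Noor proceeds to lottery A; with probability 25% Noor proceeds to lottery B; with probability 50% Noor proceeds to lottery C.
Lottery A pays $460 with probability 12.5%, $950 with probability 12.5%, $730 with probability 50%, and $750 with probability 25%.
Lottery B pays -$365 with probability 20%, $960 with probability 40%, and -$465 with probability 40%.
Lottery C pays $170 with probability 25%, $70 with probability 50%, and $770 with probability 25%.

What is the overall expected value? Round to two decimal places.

EV(A) = 0.125 × 460 + 0.125 × 950 + 0.5 × 730 + 0.25 × 750 = 57.5 + 118.75 + 365 + 187.5 = 728.75
EV(B) = 0.2 × (-365) + 0.4 × 960 + 0.4 × (-465) = -73 + 384 − 186 = 125
EV(C) = 0.25 × 170 + 0.5 × 70 + 0.25 × 770 = 42.5 + 35 + 192.5 = 270
Overall = 0.25 × 728.75 + 0.25 × 125 + 0.5 × 270 = 182.1875 + 31.25 + 135 = 348.4375

$348.44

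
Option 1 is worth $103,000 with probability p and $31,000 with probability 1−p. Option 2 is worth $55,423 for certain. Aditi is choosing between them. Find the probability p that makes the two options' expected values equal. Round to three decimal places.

p = 0.339

p·103000 + (1−p)·31000 = 55423
72000p + 31000 = 55423
p = (55423 − 31000) / 72000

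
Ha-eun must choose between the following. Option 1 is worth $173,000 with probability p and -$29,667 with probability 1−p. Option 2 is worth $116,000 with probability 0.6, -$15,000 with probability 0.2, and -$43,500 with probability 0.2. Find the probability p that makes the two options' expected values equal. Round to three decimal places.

p = 0.432

EV(Option 2) = 0.6 × 116000 + 0.2 × (-15000) + 0.2 × (-43500) = 69600 − 3000 − 8700 = 57900
p·173000 + (1−p)·(-29667) = 57900
202667p − 29667 = 57900
p = (57900 + 29667) / 202667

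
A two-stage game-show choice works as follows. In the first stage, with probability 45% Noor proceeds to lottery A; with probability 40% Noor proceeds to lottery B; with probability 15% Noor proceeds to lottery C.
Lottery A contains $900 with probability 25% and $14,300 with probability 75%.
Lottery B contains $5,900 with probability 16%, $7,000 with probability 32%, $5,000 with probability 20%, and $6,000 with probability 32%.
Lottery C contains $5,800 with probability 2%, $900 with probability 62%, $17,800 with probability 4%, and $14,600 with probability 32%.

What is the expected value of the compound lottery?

$8,277.80

EV(A) = 0.25 × 900 + 0.75 × 14300 = 225 + 10725 = 10950
EV(B) = 0.16 × 5900 + 0.32 × 7000 + 0.2 × 5000 + 0.32 × 6000 = 944 + 2240 + 1000 + 1920 = 6104
EV(C) = 0.02 × 5800 + 0.62 × 900 + 0.04 × 17800 + 0.32 × 14600 = 116 + 558 + 712 + 4672 = 6058
Overall = 0.45 × 10950 + 0.4 × 6104 + 0.15 × 6058 = 4927.5 + 2441.6 + 908.7 = 8277.8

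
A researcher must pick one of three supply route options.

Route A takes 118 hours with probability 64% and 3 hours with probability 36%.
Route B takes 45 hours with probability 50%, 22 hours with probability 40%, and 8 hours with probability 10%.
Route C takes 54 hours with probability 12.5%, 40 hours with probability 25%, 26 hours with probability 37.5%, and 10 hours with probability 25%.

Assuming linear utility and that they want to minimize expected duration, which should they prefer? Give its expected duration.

Route C (29 hours)

Route A = 0.64 × 118 + 0.36 × 3 = 75.52 + 1.08 = 76.6
Route B = 0.5 × 45 + 0.4 × 22 + 0.1 × 8 = 22.5 + 8.8 + 0.8 = 32.1
Route C = 0.125 × 54 + 0.25 × 40 + 0.375 × 26 + 0.25 × 10 = 6.75 + 10 + 9.75 + 2.5 = 29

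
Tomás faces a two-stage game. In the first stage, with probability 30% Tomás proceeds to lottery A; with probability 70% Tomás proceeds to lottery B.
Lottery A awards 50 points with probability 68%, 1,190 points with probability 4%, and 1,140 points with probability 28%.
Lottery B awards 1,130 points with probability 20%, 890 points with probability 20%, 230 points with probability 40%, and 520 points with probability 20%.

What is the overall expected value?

540.24 points

EV(A) = 0.68 × 50 + 0.04 × 1190 + 0.28 × 1140 = 34 + 47.6 + 319.2 = 400.8
EV(B) = 0.2 × 1130 + 0.2 × 890 + 0.4 × 230 + 0.2 × 520 = 226 + 178 + 92 + 104 = 600
Overall = 0.3 × 400.8 + 0.7 × 600 = 120.24 + 420 = 540.24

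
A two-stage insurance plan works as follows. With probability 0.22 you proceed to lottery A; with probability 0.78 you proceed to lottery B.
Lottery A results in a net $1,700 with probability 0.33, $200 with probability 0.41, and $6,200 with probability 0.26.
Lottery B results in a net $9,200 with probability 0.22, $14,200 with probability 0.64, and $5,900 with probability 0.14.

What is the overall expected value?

EV(A) = 0.33 × 1700 + 0.41 × 200 + 0.26 × 6200 = 561 + 82 + 1612 = 2255
EV(B) = 0.22 × 9200 + 0.64 × 14200 + 0.14 × 5900 = 2024 + 9088 + 826 = 11938
Overall = 0.22 × 2255 + 0.78 × 11938 = 496.1 + 9311.64 = 9807.74

$9,807.74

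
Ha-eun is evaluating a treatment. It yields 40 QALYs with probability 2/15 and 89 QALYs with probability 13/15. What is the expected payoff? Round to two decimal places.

EV = 2/15 × 40 + 13/15 × 89 = 5.3333 + 77.1333 = 82.4667

82.47 QALYs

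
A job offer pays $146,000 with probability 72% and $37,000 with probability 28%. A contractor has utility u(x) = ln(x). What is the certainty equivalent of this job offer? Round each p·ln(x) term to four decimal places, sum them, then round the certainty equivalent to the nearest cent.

E[u] = 0.72·ln(146000) + 0.28·ln(37000) = 8.5618 + 2.9452 = 11.5070
CE = e^11.5070 ≈ 99409.21

$99,409.21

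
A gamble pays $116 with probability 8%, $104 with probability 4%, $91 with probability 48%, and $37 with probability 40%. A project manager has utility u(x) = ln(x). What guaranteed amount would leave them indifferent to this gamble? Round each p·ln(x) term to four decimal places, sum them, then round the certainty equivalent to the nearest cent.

$65.09

E[u] = 0.08·ln(116) + 0.04·ln(104) + 0.48·ln(91) + 0.4·ln(37) = 0.3803 + 0.1858 + 2.1652 + 1.4444 = 4.1757
CE = e^4.1757 ≈ 65.09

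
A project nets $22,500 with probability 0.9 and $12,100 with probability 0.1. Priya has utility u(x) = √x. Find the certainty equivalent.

$21,316

E[u] = 0.9·√22500 + 0.1·√12100 = 0.9·150 + 0.1·110 = 146
CE = (146)² = 21316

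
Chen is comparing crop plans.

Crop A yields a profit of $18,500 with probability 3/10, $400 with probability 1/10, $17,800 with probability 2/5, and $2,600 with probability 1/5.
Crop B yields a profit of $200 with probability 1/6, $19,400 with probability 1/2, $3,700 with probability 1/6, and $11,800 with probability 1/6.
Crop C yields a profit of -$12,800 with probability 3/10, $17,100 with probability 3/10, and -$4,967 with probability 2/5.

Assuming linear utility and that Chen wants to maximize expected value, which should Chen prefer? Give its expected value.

Crop A = 3/10 × 18500 + 1/10 × 400 + 2/5 × 17800 + 1/5 × 2600 = 5550 + 40 + 7120 + 520 = 13230
Crop B = 1/6 × 200 + 1/2 × 19400 + 1/6 × 3700 + 1/6 × 11800 = 33.3333 + 9700 + 616.6667 + 1966.6667 = 12316.6667
Crop C = 3/10 × (-12800) + 3/10 × 17100 + 2/5 × (-4967) = -3840 + 5130 − 1986.8 = -696.8

Crop A ($13,230)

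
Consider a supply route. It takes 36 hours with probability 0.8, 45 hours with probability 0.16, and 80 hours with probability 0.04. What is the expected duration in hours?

EV = 0.8 × 36 + 0.16 × 45 + 0.04 × 80 = 28.8 + 7.2 + 3.2 = 39.2

39.2 hours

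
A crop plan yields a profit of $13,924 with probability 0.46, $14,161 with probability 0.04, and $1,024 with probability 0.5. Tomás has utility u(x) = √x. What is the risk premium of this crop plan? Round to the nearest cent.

E[u] = 0.46·√13924 + 0.04·√14161 + 0.5·√1024 = 0.46·118 + 0.04·119 + 0.5·32 = 75.04
CE = (75.04)² = 5631.0016
Risk premium = EV − CE = 7483.48 − 5631.0016 = 1852.4784

$1,852.48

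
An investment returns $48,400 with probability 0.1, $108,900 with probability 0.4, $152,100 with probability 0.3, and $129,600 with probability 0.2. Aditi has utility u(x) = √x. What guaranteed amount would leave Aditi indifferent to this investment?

$117,649

E[u] = 0.1·√48400 + 0.4·√108900 + 0.3·√152100 + 0.2·√129600 = 0.1·220 + 0.4·330 + 0.3·390 + 0.2·360 = 343
CE = (343)² = 117649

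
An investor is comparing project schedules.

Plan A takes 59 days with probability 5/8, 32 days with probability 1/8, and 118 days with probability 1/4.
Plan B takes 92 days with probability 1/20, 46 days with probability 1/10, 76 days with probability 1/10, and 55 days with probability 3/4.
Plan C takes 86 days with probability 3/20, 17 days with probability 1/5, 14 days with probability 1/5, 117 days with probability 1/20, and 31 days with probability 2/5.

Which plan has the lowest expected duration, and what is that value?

Plan A = 5/8 × 59 + 1/8 × 32 + 1/4 × 118 = 36.875 + 4 + 29.5 = 70.375
Plan B = 1/20 × 92 + 1/10 × 46 + 1/10 × 76 + 3/4 × 55 = 4.6 + 4.6 + 7.6 + 41.25 = 58.05
Plan C = 3/20 × 86 + 1/5 × 17 + 1/5 × 14 + 1/20 × 117 + 2/5 × 31 = 12.9 + 3.4 + 2.8 + 5.85 + 12.4 = 37.35

Plan C (37.35 days)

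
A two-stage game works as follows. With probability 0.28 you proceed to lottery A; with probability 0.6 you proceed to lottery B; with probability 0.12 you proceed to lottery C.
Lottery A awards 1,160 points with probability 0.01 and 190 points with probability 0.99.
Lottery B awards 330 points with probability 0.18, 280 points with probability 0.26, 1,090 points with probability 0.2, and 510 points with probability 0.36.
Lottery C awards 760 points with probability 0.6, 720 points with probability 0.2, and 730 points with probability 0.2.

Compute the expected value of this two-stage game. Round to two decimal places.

465.72 points

EV(A) = 0.01 × 1160 + 0.99 × 190 = 11.6 + 188.1 = 199.7
EV(B) = 0.18 × 330 + 0.26 × 280 + 0.2 × 1090 + 0.36 × 510 = 59.4 + 72.8 + 218 + 183.6 = 533.8
EV(C) = 0.6 × 760 + 0.2 × 720 + 0.2 × 730 = 456 + 144 + 146 = 746
Overall = 0.28 × 199.7 + 0.6 × 533.8 + 0.12 × 746 = 55.916 + 320.28 + 89.52 = 465.716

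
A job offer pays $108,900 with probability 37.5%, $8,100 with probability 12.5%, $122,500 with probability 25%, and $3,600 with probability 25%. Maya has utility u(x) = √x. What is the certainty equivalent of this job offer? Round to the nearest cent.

E[u] = 0.375·√108900 + 0.125·√8100 + 0.25·√122500 + 0.25·√3600 = 0.375·330 + 0.125·90 + 0.25·350 + 0.25·60 = 237.5
CE = (237.5)² = 56406.25

$56,406.25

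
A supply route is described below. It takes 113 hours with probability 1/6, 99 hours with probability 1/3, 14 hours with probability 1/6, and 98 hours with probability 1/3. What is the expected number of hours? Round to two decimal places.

EV = 1/6 × 113 + 1/3 × 99 + 1/6 × 14 + 1/3 × 98 = 18.8333 + 33 + 2.3333 + 32.6667 = 86.8333

86.83 hours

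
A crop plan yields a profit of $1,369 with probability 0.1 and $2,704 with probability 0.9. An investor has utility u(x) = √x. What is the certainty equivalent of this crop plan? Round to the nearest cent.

$2,550.25

E[u] = 0.1·√1369 + 0.9·√2704 = 0.1·37 + 0.9·52 = 50.5
CE = (50.5)² = 2550.25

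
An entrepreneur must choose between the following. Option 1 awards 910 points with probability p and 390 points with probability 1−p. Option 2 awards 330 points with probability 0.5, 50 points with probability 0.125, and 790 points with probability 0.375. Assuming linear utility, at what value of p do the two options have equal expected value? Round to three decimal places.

EV(Option 2) = 0.5 × 330 + 0.125 × 50 + 0.375 × 790 = 165 + 6.25 + 296.25 = 467.5
p·910 + (1−p)·390 = 467.5
520p + 390 = 467.5
p = (467.5 − 390) / 520

p = 0.149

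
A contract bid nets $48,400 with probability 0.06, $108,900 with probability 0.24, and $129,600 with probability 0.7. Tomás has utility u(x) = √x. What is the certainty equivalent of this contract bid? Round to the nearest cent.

E[u] = 0.06·√48400 + 0.24·√108900 + 0.7·√129600 = 0.06·220 + 0.24·330 + 0.7·360 = 344.4
CE = (344.4)² = 118611.36

$118,611.36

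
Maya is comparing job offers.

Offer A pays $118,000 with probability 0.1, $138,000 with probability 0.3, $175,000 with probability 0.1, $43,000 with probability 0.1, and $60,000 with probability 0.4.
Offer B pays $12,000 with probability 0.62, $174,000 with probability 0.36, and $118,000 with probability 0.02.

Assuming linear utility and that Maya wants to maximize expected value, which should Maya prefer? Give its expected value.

Offer A = 0.1 × 118000 + 0.3 × 138000 + 0.1 × 175000 + 0.1 × 43000 + 0.4 × 60000 = 11800 + 41400 + 17500 + 4300 + 24000 = 99000
Offer B = 0.62 × 12000 + 0.36 × 174000 + 0.02 × 118000 = 7440 + 62640 + 2360 = 72440

Offer A ($99,000)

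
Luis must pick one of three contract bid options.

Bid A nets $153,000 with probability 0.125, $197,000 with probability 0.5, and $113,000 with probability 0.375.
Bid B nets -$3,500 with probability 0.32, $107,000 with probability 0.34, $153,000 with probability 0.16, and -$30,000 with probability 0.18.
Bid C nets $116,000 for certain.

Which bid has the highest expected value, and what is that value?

Bid A = 0.125 × 153000 + 0.5 × 197000 + 0.375 × 113000 = 19125 + 98500 + 42375 = 160000
Bid B = 0.32 × (-3500) + 0.34 × 107000 + 0.16 × 153000 + 0.18 × (-30000) = -1120 + 36380 + 24480 − 5400 = 54340
Bid C: 116000 (certain)

Bid A ($160,000)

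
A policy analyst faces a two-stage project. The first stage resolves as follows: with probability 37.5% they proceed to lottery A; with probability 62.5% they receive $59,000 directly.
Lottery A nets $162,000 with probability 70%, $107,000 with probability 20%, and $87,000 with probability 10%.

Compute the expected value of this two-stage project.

$90,687.50

EV(A) = 0.7 × 162000 + 0.2 × 107000 + 0.1 × 87000 = 113400 + 21400 + 8700 = 143500
Branch B: 59000 (certain)
Overall = 0.375 × 143500 + 0.625 × 59000 = 53812.5 + 36875 = 90687.5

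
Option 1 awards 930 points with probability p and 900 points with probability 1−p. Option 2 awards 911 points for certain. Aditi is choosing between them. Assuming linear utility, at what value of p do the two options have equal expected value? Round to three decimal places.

p·930 + (1−p)·900 = 911
30p + 900 = 911
p = (911 − 900) / 30

p = 0.367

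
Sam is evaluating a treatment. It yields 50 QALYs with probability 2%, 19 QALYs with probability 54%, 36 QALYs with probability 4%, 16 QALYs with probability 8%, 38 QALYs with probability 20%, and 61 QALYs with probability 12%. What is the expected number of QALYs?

28.9 QALYs

EV = 0.02 × 50 + 0.54 × 19 + 0.04 × 36 + 0.08 × 16 + 0.2 × 38 + 0.12 × 61 = 1 + 10.26 + 1.44 + 1.28 + 7.6 + 7.32 = 28.9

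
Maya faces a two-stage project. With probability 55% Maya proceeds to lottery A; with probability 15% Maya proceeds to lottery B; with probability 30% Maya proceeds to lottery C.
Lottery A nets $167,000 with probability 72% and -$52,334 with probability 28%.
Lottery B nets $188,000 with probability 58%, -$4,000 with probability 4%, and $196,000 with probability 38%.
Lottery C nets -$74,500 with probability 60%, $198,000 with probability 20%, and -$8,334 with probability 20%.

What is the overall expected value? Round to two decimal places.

$83,546.52

EV(A) = 0.72 × 167000 + 0.28 × (-52334) = 120240 − 14653.52 = 105586.48
EV(B) = 0.58 × 188000 + 0.04 × (-4000) + 0.38 × 196000 = 109040 − 160 + 74480 = 183360
EV(C) = 0.6 × (-74500) + 0.2 × 198000 + 0.2 × (-8334) = -44700 + 39600 − 1666.8 = -6766.8
Overall = 0.55 × 105586.48 + 0.15 × 183360 + 0.3 × (-6766.8) = 58072.564 + 27504 − 2030.04 = 83546.524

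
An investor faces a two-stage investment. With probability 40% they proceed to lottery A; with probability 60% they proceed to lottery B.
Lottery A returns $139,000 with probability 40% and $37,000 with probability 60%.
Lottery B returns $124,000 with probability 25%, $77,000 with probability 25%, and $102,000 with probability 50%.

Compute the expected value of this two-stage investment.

$91,870

EV(A) = 0.4 × 139000 + 0.6 × 37000 = 55600 + 22200 = 77800
EV(B) = 0.25 × 124000 + 0.25 × 77000 + 0.5 × 102000 = 31000 + 19250 + 51000 = 101250
Overall = 0.4 × 77800 + 0.6 × 101250 = 31120 + 60750 = 91870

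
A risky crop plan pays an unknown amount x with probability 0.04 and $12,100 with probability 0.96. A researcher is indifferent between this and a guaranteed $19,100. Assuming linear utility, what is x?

0.04·x + 0.96·12100 = 19100
0.04·x = 19100 − 11616 = 7484
x = 7484 / 0.04 = 187100

x = $187,100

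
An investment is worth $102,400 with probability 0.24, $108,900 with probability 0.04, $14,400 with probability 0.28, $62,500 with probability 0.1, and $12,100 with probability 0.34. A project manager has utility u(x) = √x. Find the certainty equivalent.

E[u] = 0.24·√102400 + 0.04·√108900 + 0.28·√14400 + 0.1·√62500 + 0.34·√12100 = 0.24·320 + 0.04·330 + 0.28·120 + 0.1·250 + 0.34·110 = 186
CE = (186)² = 34596

$34,596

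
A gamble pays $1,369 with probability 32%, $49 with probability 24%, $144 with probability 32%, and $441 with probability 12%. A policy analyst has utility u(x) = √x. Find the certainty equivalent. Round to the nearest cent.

$395.21

E[u] = 0.32·√1369 + 0.24·√49 + 0.32·√144 + 0.12·√441 = 0.32·37 + 0.24·7 + 0.32·12 + 0.12·21 = 19.88
CE = (19.88)² = 395.2144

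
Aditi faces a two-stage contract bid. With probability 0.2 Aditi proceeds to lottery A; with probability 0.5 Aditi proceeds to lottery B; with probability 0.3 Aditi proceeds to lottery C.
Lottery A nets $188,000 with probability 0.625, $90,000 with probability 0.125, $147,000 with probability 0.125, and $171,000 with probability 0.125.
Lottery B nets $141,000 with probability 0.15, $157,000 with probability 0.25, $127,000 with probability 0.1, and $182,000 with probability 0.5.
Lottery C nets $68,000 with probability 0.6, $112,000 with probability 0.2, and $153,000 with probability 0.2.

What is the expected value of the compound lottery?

$143,890

EV(A) = 0.625 × 188000 + 0.125 × 90000 + 0.125 × 147000 + 0.125 × 171000 = 117500 + 11250 + 18375 + 21375 = 168500
EV(B) = 0.15 × 141000 + 0.25 × 157000 + 0.1 × 127000 + 0.5 × 182000 = 21150 + 39250 + 12700 + 91000 = 164100
EV(C) = 0.6 × 68000 + 0.2 × 112000 + 0.2 × 153000 = 40800 + 22400 + 30600 = 93800
Overall = 0.2 × 168500 + 0.5 × 164100 + 0.3 × 93800 = 33700 + 82050 + 28140 = 143890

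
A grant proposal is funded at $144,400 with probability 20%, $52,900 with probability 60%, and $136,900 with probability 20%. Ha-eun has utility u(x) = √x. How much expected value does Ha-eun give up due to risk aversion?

E[u] = 0.2·√144400 + 0.6·√52900 + 0.2·√136900 = 0.2·380 + 0.6·230 + 0.2·370 = 288
CE = (288)² = 82944
Risk premium = EV − CE = 88000 − 82944 = 5056

$5,056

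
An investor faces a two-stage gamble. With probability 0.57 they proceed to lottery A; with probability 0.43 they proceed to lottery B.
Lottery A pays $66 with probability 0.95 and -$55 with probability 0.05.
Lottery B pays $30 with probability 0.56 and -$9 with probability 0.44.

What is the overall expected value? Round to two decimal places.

$39.69

EV(A) = 0.95 × 66 + 0.05 × (-55) = 62.7 − 2.75 = 59.95
EV(B) = 0.56 × 30 + 0.44 × (-9) = 16.8 − 3.96 = 12.84
Overall = 0.57 × 59.95 + 0.43 × 12.84 = 34.1715 + 5.5212 = 39.6927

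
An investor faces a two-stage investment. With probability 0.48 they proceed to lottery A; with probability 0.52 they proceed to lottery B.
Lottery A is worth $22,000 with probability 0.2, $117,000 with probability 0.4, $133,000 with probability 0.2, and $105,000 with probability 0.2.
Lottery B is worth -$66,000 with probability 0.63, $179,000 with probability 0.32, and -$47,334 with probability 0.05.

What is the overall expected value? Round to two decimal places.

EV(A) = 0.2 × 22000 + 0.4 × 117000 + 0.2 × 133000 + 0.2 × 105000 = 4400 + 46800 + 26600 + 21000 = 98800
EV(B) = 0.63 × (-66000) + 0.32 × 179000 + 0.05 × (-47334) = -41580 + 57280 − 2366.7 = 13333.3
Overall = 0.48 × 98800 + 0.52 × 13333.3 = 47424 + 6933.316 = 54357.316

$54,357.32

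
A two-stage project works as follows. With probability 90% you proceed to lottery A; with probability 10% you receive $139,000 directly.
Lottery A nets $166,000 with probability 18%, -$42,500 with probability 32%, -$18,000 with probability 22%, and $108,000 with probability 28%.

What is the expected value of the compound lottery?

EV(A) = 0.18 × 166000 + 0.32 × (-42500) + 0.22 × (-18000) + 0.28 × 108000 = 29880 − 13600 − 3960 + 30240 = 42560
Branch B: 139000 (certain)
Overall = 0.9 × 42560 + 0.1 × 139000 = 38304 + 13900 = 52204

$52,204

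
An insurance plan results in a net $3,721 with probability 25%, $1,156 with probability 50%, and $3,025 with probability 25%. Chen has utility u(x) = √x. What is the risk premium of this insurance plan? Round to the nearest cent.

$148.50

E[u] = 0.25·√3721 + 0.5·√1156 + 0.25·√3025 = 0.25·61 + 0.5·34 + 0.25·55 = 46
CE = (46)² = 2116
Risk premium = EV − CE = 2264.5 − 2116 = 148.5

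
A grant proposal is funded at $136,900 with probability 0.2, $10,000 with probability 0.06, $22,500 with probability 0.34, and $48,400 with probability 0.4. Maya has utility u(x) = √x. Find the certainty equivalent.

E[u] = 0.2·√136900 + 0.06·√10000 + 0.34·√22500 + 0.4·√48400 = 0.2·370 + 0.06·100 + 0.34·150 + 0.4·220 = 219
CE = (219)² = 47961

$47,961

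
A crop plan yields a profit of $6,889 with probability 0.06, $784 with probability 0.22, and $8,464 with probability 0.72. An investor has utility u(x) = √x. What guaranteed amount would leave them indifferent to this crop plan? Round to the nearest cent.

$5,987.66

E[u] = 0.06·√6889 + 0.22·√784 + 0.72·√8464 = 0.06·83 + 0.22·28 + 0.72·92 = 77.38
CE = (77.38)² = 5987.6644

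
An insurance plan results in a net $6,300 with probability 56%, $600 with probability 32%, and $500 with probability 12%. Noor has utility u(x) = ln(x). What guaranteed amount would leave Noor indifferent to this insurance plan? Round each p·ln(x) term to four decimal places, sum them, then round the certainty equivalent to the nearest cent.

$2,190.53

E[u] = 0.56·ln(6300) + 0.32·ln(600) + 0.12·ln(500) = 4.8991 + 2.0470 + 0.7458 = 7.6919
CE = e^7.6919 ≈ 2190.53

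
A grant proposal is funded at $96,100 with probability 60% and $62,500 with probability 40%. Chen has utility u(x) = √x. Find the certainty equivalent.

E[u] = 0.6·√96100 + 0.4·√62500 = 0.6·310 + 0.4·250 = 286
CE = (286)² = 81796

$81,796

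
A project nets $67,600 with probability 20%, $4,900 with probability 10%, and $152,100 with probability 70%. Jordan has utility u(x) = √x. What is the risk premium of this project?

E[u] = 0.2·√67600 + 0.1·√4900 + 0.7·√152100 = 0.2·260 + 0.1·70 + 0.7·390 = 332
CE = (332)² = 110224
Risk premium = EV − CE = 120480 − 110224 = 10256

$10,256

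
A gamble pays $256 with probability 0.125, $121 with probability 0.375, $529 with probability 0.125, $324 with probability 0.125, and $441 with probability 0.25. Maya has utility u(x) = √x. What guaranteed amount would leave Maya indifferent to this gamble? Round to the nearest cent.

E[u] = 0.125·√256 + 0.375·√121 + 0.125·√529 + 0.125·√324 + 0.25·√441 = 0.125·16 + 0.375·11 + 0.125·23 + 0.125·18 + 0.25·21 = 16.5
CE = (16.5)² = 272.25

$272.25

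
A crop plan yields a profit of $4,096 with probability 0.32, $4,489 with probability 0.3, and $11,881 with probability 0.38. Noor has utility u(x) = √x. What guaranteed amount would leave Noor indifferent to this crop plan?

$6,724

E[u] = 0.32·√4096 + 0.3·√4489 + 0.38·√11881 = 0.32·64 + 0.3·67 + 0.38·109 = 82
CE = (82)² = 6724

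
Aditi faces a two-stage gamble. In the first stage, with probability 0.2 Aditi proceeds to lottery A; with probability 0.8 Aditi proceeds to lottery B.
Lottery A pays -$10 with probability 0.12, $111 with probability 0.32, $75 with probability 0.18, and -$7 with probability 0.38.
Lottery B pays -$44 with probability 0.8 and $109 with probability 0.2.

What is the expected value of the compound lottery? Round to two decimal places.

EV(A) = 0.12 × (-10) + 0.32 × 111 + 0.18 × 75 + 0.38 × (-7) = -1.2 + 35.52 + 13.5 − 2.66 = 45.16
EV(B) = 0.8 × (-44) + 0.2 × 109 = -35.2 + 21.8 = -13.4
Overall = 0.2 × 45.16 + 0.8 × (-13.4) = 9.032 − 10.72 = -1.688

-$1.69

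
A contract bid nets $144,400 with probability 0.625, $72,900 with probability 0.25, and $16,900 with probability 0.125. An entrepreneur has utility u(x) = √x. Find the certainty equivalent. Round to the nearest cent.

$103,201.56

E[u] = 0.625·√144400 + 0.25·√72900 + 0.125·√16900 = 0.625·380 + 0.25·270 + 0.125·130 = 321.25
CE = (321.25)² = 103201.5625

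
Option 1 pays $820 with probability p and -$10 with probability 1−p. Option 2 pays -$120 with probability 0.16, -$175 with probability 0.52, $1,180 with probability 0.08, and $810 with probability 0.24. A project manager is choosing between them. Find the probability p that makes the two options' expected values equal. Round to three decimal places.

EV(Option 2) = 0.16 × (-120) + 0.52 × (-175) + 0.08 × 1180 + 0.24 × 810 = -19.2 − 91 + 94.4 + 194.4 = 178.6
p·820 + (1−p)·(-10) = 178.6
830p − 10 = 178.6
p = (178.6 + 10) / 830

p = 0.227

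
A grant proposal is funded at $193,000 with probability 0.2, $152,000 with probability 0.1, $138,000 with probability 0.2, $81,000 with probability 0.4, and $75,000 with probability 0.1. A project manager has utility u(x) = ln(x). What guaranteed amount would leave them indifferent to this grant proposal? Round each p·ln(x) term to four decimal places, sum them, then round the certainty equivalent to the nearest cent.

E[u] = 0.2·ln(193000) + 0.1·ln(152000) + 0.2·ln(138000) + 0.4·ln(81000) + 0.1·ln(75000) = 2.4341 + 1.1932 + 2.3670 + 4.5209 + 1.1225 = 11.6377
CE = e^11.6377 ≈ 113289.30

$113,289.30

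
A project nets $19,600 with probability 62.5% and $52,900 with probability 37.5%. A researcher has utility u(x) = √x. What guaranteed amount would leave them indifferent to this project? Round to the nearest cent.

E[u] = 0.625·√19600 + 0.375·√52900 = 0.625·140 + 0.375·230 = 173.75
CE = (173.75)² = 30189.0625

$30,189.06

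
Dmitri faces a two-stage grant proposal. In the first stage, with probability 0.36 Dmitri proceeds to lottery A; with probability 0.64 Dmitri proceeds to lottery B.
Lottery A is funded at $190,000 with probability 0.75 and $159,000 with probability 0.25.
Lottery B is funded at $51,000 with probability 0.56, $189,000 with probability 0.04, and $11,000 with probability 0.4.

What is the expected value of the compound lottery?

$91,542.80

EV(A) = 0.75 × 190000 + 0.25 × 159000 = 142500 + 39750 = 182250
EV(B) = 0.56 × 51000 + 0.04 × 189000 + 0.4 × 11000 = 28560 + 7560 + 4400 = 40520
Overall = 0.36 × 182250 + 0.64 × 40520 = 65610 + 25932.8 = 91542.8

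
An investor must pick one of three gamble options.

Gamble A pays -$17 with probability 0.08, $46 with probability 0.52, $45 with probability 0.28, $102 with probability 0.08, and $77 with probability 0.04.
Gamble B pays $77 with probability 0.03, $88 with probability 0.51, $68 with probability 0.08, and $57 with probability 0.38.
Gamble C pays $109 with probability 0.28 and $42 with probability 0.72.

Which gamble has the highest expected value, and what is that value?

Gamble A = 0.08 × (-17) + 0.52 × 46 + 0.28 × 45 + 0.08 × 102 + 0.04 × 77 = -1.36 + 23.92 + 12.6 + 8.16 + 3.08 = 46.4
Gamble B = 0.03 × 77 + 0.51 × 88 + 0.08 × 68 + 0.38 × 57 = 2.31 + 44.88 + 5.44 + 21.66 = 74.29
Gamble C = 0.28 × 109 + 0.72 × 42 = 30.52 + 30.24 = 60.76

Gamble B ($74.29)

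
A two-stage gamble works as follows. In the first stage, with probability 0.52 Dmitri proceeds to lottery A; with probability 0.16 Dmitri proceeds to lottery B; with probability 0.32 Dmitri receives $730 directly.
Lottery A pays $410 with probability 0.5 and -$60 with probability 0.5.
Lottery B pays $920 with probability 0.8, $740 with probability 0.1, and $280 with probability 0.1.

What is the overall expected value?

EV(A) = 0.5 × 410 + 0.5 × (-60) = 205 − 30 = 175
EV(B) = 0.8 × 920 + 0.1 × 740 + 0.1 × 280 = 736 + 74 + 28 = 838
Branch C: 730 (certain)
Overall = 0.52 × 175 + 0.16 × 838 + 0.32 × 730 = 91 + 134.08 + 233.6 = 458.68

$458.68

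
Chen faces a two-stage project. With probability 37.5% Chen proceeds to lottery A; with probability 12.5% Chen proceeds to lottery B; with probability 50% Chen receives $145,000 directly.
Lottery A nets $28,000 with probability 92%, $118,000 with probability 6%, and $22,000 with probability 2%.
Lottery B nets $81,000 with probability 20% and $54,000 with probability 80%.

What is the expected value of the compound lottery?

$92,405

EV(A) = 0.92 × 28000 + 0.06 × 118000 + 0.02 × 22000 = 25760 + 7080 + 440 = 33280
EV(B) = 0.2 × 81000 + 0.8 × 54000 = 16200 + 43200 = 59400
Branch C: 145000 (certain)
Overall = 0.375 × 33280 + 0.125 × 59400 + 0.5 × 145000 = 12480 + 7425 + 72500 = 92405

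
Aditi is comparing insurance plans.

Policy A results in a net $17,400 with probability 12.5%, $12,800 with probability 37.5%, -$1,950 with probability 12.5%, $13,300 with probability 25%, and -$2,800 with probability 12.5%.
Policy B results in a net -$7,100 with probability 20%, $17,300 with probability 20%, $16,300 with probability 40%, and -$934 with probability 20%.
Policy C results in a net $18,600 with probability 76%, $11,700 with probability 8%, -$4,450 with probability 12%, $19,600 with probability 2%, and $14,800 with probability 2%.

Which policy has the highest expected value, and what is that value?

Policy C ($15,226)

Policy A = 0.125 × 17400 + 0.375 × 12800 + 0.125 × (-1950) + 0.25 × 13300 + 0.125 × (-2800) = 2175 + 4800 − 243.75 + 3325 − 350 = 9706.25
Policy B = 0.2 × (-7100) + 0.2 × 17300 + 0.4 × 16300 + 0.2 × (-934) = -1420 + 3460 + 6520 − 186.8 = 8373.2
Policy C = 0.76 × 18600 + 0.08 × 11700 + 0.12 × (-4450) + 0.02 × 19600 + 0.02 × 14800 = 14136 + 936 − 534 + 392 + 296 = 15226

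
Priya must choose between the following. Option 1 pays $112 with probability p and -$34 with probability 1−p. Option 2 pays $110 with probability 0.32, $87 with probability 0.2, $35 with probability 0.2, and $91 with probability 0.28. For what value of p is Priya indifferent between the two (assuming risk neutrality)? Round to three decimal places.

EV(Option 2) = 0.32 × 110 + 0.2 × 87 + 0.2 × 35 + 0.28 × 91 = 35.2 + 17.4 + 7 + 25.48 = 85.08
p·112 + (1−p)·(-34) = 85.08
146p − 34 = 85.08
p = (85.08 + 34) / 146

p = 0.816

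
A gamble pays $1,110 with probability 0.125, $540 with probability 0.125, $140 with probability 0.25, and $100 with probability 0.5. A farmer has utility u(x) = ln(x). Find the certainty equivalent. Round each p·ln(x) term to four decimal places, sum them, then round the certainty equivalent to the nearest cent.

$181.44

E[u] = 0.125·ln(1110) + 0.125·ln(540) + 0.25·ln(140) + 0.5·ln(100) = 0.8765 + 0.7864 + 1.2354 + 2.3026 = 5.2009
CE = e^5.2009 ≈ 181.44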